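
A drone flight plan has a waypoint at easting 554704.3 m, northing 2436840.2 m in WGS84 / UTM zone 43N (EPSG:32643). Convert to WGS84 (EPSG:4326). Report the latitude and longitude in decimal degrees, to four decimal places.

Zone 43N: λ₀ = 75°, k₀ = 0.9996, false easting 500000 m.
Meridian distance M = (N − FN)/k₀ = 2437815.3 m.
Inverse transverse Mercator on WGS84 gives φ = 22.03540004°, λ = 75.53009958°.

lat 22.0354°, lon 75.5301°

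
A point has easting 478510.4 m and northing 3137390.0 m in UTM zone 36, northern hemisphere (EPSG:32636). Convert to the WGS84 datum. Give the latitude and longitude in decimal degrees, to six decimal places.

Zone 36N: λ₀ = 33°, k₀ = 0.9996, false easting 500000 m.
Meridian distance M = (N − FN)/k₀ = 3138645.5 m.
Inverse transverse Mercator on WGS84 gives φ = 28.36259973°, λ = 32.780699500002°.

lat 28.362600°, lon 32.780700°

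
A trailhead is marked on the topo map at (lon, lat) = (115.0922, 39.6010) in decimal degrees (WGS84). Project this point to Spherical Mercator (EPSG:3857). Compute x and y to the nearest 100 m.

x 12812000 m, y 4808100 m

Web Mercator is spherical with R = a = 6378137 m.
x = R·λ = 6378137 × 2.008737833 = 12812005.098 m.
y = R·ln tan(π/4 + φ/2) = 6378137 × 0.753845358 = 4808128.969 m.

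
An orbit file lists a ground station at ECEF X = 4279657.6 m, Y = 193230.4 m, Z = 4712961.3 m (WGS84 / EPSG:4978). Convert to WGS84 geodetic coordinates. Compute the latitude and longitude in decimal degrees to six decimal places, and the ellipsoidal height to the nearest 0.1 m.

λ = atan2(Y, X) = 2.58520033°; p = √(X²+Y²) = 4284017.6 m.
Bowring's method on WGS84 (a = 6378137 m, b = 6356752.314 m) gives φ = 47.92099980°, h = 2650.300 m.

lat 47.921000°, lon 2.585200°, h 2650.3 m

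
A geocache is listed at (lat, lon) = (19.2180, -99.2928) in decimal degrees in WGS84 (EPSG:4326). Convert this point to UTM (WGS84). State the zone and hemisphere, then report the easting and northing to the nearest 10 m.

Zone 14N: E 469220 m, N 2124970 m

Longitude -99.2928° lies in the 6° band [-102°, -96°), giving zone 14; latitude is north of the equator, so 14N.
Zone 14 central meridian λ₀ = 6×14 − 183 = -99°; Δλ = -0.2928°.
Transverse Mercator on WGS84 with k₀ = 0.9996 gives E = 469223.080 m, N = 2124974.841 m.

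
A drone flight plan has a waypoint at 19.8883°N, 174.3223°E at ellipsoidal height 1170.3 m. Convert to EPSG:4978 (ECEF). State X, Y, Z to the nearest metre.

WGS84: a = 6378137 m, e² = 0.006694380; N(φ) = a/√(1−e²sin²φ) = 6380609.085 m.
X = (N+h)·cosφ·cosλ = -5971714.075 m; Y = (N+h)·cosφ·sinλ = 593709.000 m; Z = (N(1−e²)+h)·sinφ = 2156470.939 m.

X -5971714 m, Y 593709 m, Z 2156471 m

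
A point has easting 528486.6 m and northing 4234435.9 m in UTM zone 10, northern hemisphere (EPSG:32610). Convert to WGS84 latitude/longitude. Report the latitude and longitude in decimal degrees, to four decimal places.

Zone 10N: λ₀ = -123°, k₀ = 0.9996, false easting 500000 m.
Meridian distance M = (N − FN)/k₀ = 4236130.4 m.
Inverse transverse Mercator on WGS84 gives φ = 38.25749976°, λ = -122.67439999°.

lat 38.2575°, lon -122.6744°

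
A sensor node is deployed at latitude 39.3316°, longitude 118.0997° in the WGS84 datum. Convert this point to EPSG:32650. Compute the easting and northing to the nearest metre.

Zone 50 central meridian λ₀ = 6×50 − 183 = 117°; Δλ = +1.0997°.
Transverse Mercator on WGS84 with k₀ = 0.9996 gives E = 594780.035 m, N = 4354152.176 m.

E 594780 m, N 4354152 m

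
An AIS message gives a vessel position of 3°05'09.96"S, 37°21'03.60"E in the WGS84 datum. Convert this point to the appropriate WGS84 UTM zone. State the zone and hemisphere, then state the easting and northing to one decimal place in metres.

Zone 37S: E 316746.6 m, N 9658747.9 m

Longitude 37.3510° lies in the 6° band [36°, 42°), giving zone 37; latitude is south of the equator, so 37S.
Zone 37 central meridian λ₀ = 6×37 − 183 = 39°; Δλ = -1.6490°.
Transverse Mercator on WGS84 with k₀ = 0.9996 gives E = 316746.593 m, N = 9658747.914 m.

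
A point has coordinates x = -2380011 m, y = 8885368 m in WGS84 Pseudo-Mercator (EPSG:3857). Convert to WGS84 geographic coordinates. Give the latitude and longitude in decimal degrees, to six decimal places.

R = 6378137 m. λ = x/R = -21.38000258°.
φ = 2·arctan(exp(y/R)) − 90° = 2·arctan(4.02731) − 90° = 62.11039986°.

lat 62.110400°, lon -21.380003°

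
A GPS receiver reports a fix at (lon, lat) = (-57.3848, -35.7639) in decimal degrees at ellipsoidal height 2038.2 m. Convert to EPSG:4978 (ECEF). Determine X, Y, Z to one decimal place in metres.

WGS84: a = 6378137 m, e² = 0.006694380; N(φ) = a/√(1−e²sin²φ) = 6385441.818 m.
X = (N+h)·cosφ·cosλ = 2793611.068 m; Y = (N+h)·cosφ·sinλ = -4365695.777 m; Z = (N(1−e²)+h)·sinφ = -3708157.489 m.

X 2793611.1 m, Y -4365695.8 m, Z -3708157.5 m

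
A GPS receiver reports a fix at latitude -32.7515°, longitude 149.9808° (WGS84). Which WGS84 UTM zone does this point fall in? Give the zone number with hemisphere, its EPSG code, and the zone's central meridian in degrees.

Zone 55S (EPSG:32755), central meridian 147°

UTM zone = ⌊(λ + 180)/6⌋ + 1; 149.9808° ∈ [144°, 150°) → zone 55.
Hemisphere: S (φ < 0).
Central meridian λ₀ = 6×55 − 183 = 147°.
EPSG code: 32755.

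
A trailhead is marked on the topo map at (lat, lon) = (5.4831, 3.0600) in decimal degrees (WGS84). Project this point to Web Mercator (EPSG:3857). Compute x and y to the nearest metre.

Web Mercator is spherical with R = a = 6378137 m.
x = R·λ = 6378137 × 0.053407075 = 340637.642 m.
y = R·ln tan(π/4 + φ/2) = 6378137 × 0.095844553 = 611309.690 m.

x 340638 m, y 611310 m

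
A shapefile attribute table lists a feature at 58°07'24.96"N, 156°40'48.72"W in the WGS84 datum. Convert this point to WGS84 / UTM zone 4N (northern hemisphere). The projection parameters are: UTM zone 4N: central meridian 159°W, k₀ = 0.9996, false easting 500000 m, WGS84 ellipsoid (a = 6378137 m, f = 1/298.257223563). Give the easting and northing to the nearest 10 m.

Zone 4 central meridian λ₀ = 6×4 − 183 = -159°; Δλ = +2.3198°.
Transverse Mercator on WGS84 with k₀ = 0.9996 gives E = 636632.232 m, N = 6444820.417 m.

E 636630 m, N 6444820 m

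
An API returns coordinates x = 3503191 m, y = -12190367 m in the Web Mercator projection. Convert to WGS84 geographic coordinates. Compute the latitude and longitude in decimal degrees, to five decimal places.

lat -73.17480°, lon 31.46970°

R = 6378137 m. λ = x/R = 31.46970018°.
φ = 2·arctan(exp(y/R)) − 90° = 2·arctan(0.14789) − 90° = -73.17480053°.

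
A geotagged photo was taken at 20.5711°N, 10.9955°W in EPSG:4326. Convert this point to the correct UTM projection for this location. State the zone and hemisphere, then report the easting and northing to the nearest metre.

Zone 29N: E 291992 m, N 2275954 m

Longitude -10.9955° lies in the 6° band [-12°, -6°), giving zone 29; latitude is north of the equator, so 29N.
Zone 29 central meridian λ₀ = 6×29 − 183 = -9°; Δλ = -1.9955°.
Transverse Mercator on WGS84 with k₀ = 0.9996 gives E = 291991.510 m, N = 2275954.400 m.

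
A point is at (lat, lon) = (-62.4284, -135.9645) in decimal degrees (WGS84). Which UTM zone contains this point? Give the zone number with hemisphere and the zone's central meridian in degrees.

UTM zone = ⌊(λ + 180)/6⌋ + 1; -135.9645° ∈ [-138°, -132°) → zone 8.
Hemisphere: S (φ < 0).
Central meridian λ₀ = 6×8 − 183 = -135°.

Zone 8S, central meridian -135°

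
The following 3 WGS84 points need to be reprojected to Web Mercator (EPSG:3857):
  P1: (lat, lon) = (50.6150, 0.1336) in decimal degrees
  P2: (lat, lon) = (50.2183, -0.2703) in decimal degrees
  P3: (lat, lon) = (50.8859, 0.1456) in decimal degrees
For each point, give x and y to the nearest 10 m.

Web Mercator: x = R·λ, y = R·ln tan(π/4+φ/2), R = 6378137 m.
P1 (50.6150°, 0.1336°) → (14872.284, 6553472.172) m.
P2 (50.2183°, -0.2703°) → (-30089.658, 6484167.739) m.
P3 (50.8859°, 0.1456°) → (16208.118, 6601135.517) m.

P1: x 14870 m, y 6553470 m; P2: x -30090 m, y 6484170 m; P3: x 16210 m, y 6601140 m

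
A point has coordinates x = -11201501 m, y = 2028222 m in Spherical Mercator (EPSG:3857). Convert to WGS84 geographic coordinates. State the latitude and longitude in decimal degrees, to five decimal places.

lat 17.92030°, lon -100.62480°

R = 6378137 m. λ = x/R = -100.62479553°.
φ = 2·arctan(exp(y/R)) − 90° = 2·arctan(1.37437) − 90° = 17.92030082°.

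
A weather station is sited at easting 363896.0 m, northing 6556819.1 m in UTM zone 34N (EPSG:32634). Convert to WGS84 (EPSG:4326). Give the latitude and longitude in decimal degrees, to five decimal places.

Zone 34N: λ₀ = 21°, k₀ = 0.9996, false easting 500000 m.
Meridian distance M = (N − FN)/k₀ = 6559442.9 m.
Inverse transverse Mercator on WGS84 gives φ = 59.12879982°, λ = 18.62179945°.

lat 59.12880°, lon 18.62180°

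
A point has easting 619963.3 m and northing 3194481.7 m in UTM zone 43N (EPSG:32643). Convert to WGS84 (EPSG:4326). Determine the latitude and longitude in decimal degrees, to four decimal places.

Zone 43N: λ₀ = 75°, k₀ = 0.9996, false easting 500000 m.
Meridian distance M = (N − FN)/k₀ = 3195760.0 m.
Inverse transverse Mercator on WGS84 gives φ = 28.87249986°, λ = 76.23009954°.

lat 28.8725°, lon 76.2301°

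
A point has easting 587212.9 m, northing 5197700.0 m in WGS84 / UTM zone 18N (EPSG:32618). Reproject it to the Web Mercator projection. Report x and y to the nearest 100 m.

Unproject from UTM 18N (λ₀ = -75°) → φ = 46.92710007°, λ = -73.85440012°.
Web Mercator (R = 6378137 m): x = -8221434.214 m, y = 5930183.055 m.

x -8221400 m, y 5930200 m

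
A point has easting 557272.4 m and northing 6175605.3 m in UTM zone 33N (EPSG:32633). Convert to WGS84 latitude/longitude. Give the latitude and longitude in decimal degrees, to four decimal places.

lat 55.7228°, lon 15.9118°

Zone 33N: λ₀ = 15°, k₀ = 0.9996, false easting 500000 m.
Meridian distance M = (N − FN)/k₀ = 6178076.5 m.
Inverse transverse Mercator on WGS84 gives φ = 55.72280039°, λ = 15.91179924°.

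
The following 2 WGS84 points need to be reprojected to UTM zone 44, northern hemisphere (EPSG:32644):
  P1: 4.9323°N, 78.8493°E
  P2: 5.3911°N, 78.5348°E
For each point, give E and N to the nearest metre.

UTM zone 44N: λ₀ = 81°, k₀ = 0.9996.
P1 (4.9323°, 78.8493°) → (261505.682, 545565.840) m.
P2 (5.3911°, 78.5348°) → (226806.932, 596448.600) m.

P1: E 261506 m, N 545566 m; P2: E 226807 m, N 596449 m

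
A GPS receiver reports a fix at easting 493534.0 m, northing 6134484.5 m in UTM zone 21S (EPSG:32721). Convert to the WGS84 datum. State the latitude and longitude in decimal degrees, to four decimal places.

lat -34.9321°, lon -57.0708°

Zone 21S: λ₀ = -57°, k₀ = 0.9996, false easting 500000 m, false northing 10000000 m.
Meridian distance M = (N − FN)/k₀ = -3867062.3 m.
Inverse transverse Mercator on WGS84 gives φ = -34.93209962°, λ = -57.07080055°.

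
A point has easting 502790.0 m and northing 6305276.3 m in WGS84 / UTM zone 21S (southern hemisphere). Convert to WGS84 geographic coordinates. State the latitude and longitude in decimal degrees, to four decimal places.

Zone 21S: λ₀ = -57°, k₀ = 0.9996, false easting 500000 m, false northing 10000000 m.
Meridian distance M = (N − FN)/k₀ = -3696202.2 m.
Inverse transverse Mercator on WGS84 gives φ = -33.39180001°, λ = -56.97000025°.

lat -33.3918°, lon -56.9700°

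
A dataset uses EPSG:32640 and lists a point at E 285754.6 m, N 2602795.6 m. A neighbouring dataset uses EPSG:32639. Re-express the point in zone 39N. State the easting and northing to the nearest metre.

UTM 40N → geographic: φ = 23.52129962°, λ = 54.90160029°.
UTM 39N (λ₀ = 51°) forward: E = 898501.342 m, N = 2606649.983 m.

E 898501 m, N 2606650 m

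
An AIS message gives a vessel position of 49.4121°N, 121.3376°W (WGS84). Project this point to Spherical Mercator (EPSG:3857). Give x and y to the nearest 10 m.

x -13507240 m, y 6345080 m

Web Mercator is spherical with R = a = 6378137 m.
x = R·λ = 6378137 × -2.117740626 = -13507239.846 m.
y = R·ln tan(π/4 + φ/2) = 6378137 × 0.994816768 = 6345077.636 m.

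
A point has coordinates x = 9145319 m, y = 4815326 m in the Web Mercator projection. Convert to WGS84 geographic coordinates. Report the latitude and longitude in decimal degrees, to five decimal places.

R = 6378137 m. λ = x/R = 82.15379836°.
φ = 2·arctan(exp(y/R)) − 90° = 2·arctan(2.12756) − 90° = 39.65079661°.

lat 39.65080°, lon 82.15380°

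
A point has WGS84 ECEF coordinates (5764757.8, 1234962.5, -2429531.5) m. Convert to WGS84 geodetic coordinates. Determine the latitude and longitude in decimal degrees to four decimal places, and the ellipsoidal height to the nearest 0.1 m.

λ = atan2(Y, X) = 12.09150008°; p = √(X²+Y²) = 5895554.7 m.
Bowring's method on WGS84 (a = 6378137 m, b = 6356752.314 m) gives φ = -22.53220045°, h = 1514.980 m.

lat -22.5322°, lon 12.0915°, h 1515.0 m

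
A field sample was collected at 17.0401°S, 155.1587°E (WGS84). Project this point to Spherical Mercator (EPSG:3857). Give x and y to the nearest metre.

Web Mercator is spherical with R = a = 6378137 m.
x = R·λ = 6378137 × 2.708030178 = 17272187.476 m.
y = R·ln tan(π/4 + φ/2) = 6378137 × -0.301889629 = -1925493.416 m.

x 17272187 m, y -1925493 m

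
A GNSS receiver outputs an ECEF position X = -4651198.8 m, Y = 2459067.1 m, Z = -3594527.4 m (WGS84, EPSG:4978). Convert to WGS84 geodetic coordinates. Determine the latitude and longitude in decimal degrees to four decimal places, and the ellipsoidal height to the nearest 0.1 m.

lat -34.5207°, lon 152.1348°, h 605.7 m

λ = atan2(Y, X) = 152.13480067°; p = √(X²+Y²) = 5261241.4 m.
Bowring's method on WGS84 (a = 6378137 m, b = 6356752.314 m) gives φ = -34.52070001°, h = 605.722 m.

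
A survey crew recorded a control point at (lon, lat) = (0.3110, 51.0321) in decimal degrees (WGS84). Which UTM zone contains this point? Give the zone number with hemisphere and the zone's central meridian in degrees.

UTM zone = ⌊(λ + 180)/6⌋ + 1; 0.3110° ∈ [0°, 6°) → zone 31.
Hemisphere: N (φ ≥ 0).
Central meridian λ₀ = 6×31 − 183 = 3°.

Zone 31N, central meridian 3°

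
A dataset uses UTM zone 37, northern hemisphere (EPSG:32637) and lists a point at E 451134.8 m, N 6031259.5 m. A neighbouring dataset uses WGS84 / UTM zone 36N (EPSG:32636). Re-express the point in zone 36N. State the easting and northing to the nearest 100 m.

E 840200 m, N 6043700 m

UTM 37N → geographic: φ = 54.42670042°, λ = 38.24679967°.
UTM 36N (λ₀ = 33°) forward: E = 840244.564 m, N = 6043684.492 m.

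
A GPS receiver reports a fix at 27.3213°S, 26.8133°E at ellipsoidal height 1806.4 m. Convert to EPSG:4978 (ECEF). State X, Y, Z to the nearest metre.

WGS84: a = 6378137 m, e² = 0.006694380; N(φ) = a/√(1−e²sin²φ) = 6382639.162 m.
X = (N+h)·cosφ·cosλ = 5062366.621 m; Y = (N+h)·cosφ·sinλ = 2558660.529 m; Z = (N(1−e²)+h)·sinφ = -2910720.794 m.

X 5062367 m, Y 2558661 m, Z -2910721 m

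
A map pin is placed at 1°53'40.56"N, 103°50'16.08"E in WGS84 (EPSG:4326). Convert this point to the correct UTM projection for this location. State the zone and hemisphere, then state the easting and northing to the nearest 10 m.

Zone 48N: E 370740 m, N 209450 m

Longitude 103.8378° lies in the 6° band [102°, 108°), giving zone 48; latitude is north of the equator, so 48N.
Zone 48 central meridian λ₀ = 6×48 − 183 = 105°; Δλ = -1.1622°.
Transverse Mercator on WGS84 with k₀ = 0.9996 gives E = 370737.557 m, N = 209454.339 m.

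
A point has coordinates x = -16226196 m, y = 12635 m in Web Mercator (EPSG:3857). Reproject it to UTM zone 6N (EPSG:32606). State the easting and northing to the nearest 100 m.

E 637700 m, N 12500 m

Web Mercator inverse (R = 6378137 m) → φ = 0.11350206°, λ = -145.76239870°.
UTM 6N forward: E = 637724.553 m, N = 12548.335 m.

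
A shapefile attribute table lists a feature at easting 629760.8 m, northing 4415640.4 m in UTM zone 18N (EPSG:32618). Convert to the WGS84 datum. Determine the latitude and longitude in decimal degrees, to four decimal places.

Zone 18N: λ₀ = -75°, k₀ = 0.9996, false easting 500000 m.
Meridian distance M = (N − FN)/k₀ = 4417407.4 m.
Inverse transverse Mercator on WGS84 gives φ = 39.88090021°, λ = -73.48250045°.

lat 39.8809°, lon -73.4825°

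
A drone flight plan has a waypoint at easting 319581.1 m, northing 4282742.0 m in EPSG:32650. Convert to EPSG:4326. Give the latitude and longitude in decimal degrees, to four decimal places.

lat 38.6749°, lon 114.9260°

Zone 50N: λ₀ = 117°, k₀ = 0.9996, false easting 500000 m.
Meridian distance M = (N − FN)/k₀ = 4284455.8 m.
Inverse transverse Mercator on WGS84 gives φ = 38.67490044°, λ = 114.92600052°.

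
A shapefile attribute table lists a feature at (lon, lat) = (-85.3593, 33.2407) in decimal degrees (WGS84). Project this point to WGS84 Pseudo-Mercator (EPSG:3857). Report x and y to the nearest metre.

Web Mercator is spherical with R = a = 6378137 m.
x = R·λ = 6378137 × -1.489800832 = -9502153.810 m.
y = R·ln tan(π/4 + φ/2) = 6378137 × 0.615743534 = 3927296.617 m.

x -9502154 m, y 3927297 m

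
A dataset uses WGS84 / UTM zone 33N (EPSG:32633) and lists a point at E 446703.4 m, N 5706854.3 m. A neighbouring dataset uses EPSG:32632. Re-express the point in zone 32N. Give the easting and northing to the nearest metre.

E 862972 m, N 5719562 m

UTM 33N → geographic: φ = 51.51030038°, λ = 14.23200013°.
UTM 32N (λ₀ = 9°) forward: E = 862971.750 m, N = 5719562.411 m.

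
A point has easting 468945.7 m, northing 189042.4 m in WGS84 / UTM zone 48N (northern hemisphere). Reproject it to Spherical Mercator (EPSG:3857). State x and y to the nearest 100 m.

Unproject from UTM 48N (λ₀ = 105°) → φ = 1.71030036°, λ = 104.72080041°.
Web Mercator (R = 6378137 m): x = 11657466.177 m, y = 190418.046 m.

x 11657500 m, y 190400 m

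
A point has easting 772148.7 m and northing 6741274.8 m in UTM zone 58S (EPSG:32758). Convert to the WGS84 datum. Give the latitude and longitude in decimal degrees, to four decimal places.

lat -29.4284°, lon 167.8052°

Zone 58S: λ₀ = 165°, k₀ = 0.9996, false easting 500000 m, false northing 10000000 m.
Meridian distance M = (N − FN)/k₀ = -3260029.2 m.
Inverse transverse Mercator on WGS84 gives φ = -29.42839980°, λ = 167.80519992°.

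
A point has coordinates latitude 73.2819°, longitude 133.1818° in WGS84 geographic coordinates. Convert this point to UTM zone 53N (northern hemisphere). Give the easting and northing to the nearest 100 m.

E 441600 m, N 8132800 m

Zone 53 central meridian λ₀ = 6×53 − 183 = 135°; Δλ = -1.8182°.
Transverse Mercator on WGS84 with k₀ = 0.9996 gives E = 441628.628 m, N = 8132814.099 m.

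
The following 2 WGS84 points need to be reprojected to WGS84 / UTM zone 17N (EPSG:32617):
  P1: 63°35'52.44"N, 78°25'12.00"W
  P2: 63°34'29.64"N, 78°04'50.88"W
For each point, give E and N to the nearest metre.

UTM zone 17N: λ₀ = -81°, k₀ = 0.9996.
P1 (63.5979°, -78.4200°) → (627977.523, 7054789.758) m.
P2 (63.5749°, -78.0808°) → (644911.753, 7052952.394) m.

P1: E 627978 m, N 7054790 m; P2: E 644912 m, N 7052952 m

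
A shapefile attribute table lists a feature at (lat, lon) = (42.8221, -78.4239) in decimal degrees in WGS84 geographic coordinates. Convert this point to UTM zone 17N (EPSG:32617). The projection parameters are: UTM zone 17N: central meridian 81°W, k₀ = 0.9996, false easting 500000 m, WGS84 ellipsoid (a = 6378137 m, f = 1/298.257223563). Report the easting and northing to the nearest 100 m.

E 710600 m, N 4744300 m

Zone 17 central meridian λ₀ = 6×17 − 183 = -81°; Δλ = +2.5761°.
Transverse Mercator on WGS84 with k₀ = 0.9996 gives E = 710583.926 m, N = 4744278.612 m.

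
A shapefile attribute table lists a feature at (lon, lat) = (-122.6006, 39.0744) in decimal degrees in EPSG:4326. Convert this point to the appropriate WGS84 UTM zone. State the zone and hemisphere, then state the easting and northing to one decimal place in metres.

Longitude -122.6006° lies in the 6° band [-126°, -120°), giving zone 10; latitude is north of the equator, so 10N.
Zone 10 central meridian λ₀ = 6×10 − 183 = -123°; Δλ = +0.3994°.
Transverse Mercator on WGS84 with k₀ = 0.9996 gives E = 534548.556 m, N = 4325108.787 m.

Zone 10N: E 534548.6 m, N 4325108.8 m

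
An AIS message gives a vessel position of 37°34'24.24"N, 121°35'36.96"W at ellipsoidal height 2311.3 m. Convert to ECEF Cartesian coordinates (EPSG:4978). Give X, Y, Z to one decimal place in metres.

X -2652602.1 m, Y -4312822.5 m, Z 3869433.4 m

WGS84: a = 6378137 m, e² = 0.006694380; N(φ) = a/√(1−e²sin²φ) = 6386089.952 m.
X = (N+h)·cosφ·cosλ = -2652602.071 m; Y = (N+h)·cosφ·sinλ = -4312822.495 m; Z = (N(1−e²)+h)·sinφ = 3869433.351 m.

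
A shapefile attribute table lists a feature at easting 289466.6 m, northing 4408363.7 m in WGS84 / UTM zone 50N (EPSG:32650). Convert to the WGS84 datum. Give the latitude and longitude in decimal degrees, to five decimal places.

Zone 50N: λ₀ = 117°, k₀ = 0.9996, false easting 500000 m.
Meridian distance M = (N − FN)/k₀ = 4410127.8 m.
Inverse transverse Mercator on WGS84 gives φ = 39.79919998°, λ = 114.54089997°.

lat 39.79920°, lon 114.54090°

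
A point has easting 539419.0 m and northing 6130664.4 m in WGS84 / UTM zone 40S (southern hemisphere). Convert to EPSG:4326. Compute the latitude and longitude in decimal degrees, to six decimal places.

lat -34.965800°, lon 57.431800°

Zone 40S: λ₀ = 57°, k₀ = 0.9996, false easting 500000 m, false northing 10000000 m.
Meridian distance M = (N − FN)/k₀ = -3870884.0 m.
Inverse transverse Mercator on WGS84 gives φ = -34.96580044°, λ = 57.43180021°.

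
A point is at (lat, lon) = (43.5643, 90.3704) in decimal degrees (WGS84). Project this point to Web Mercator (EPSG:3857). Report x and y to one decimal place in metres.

x 10059986.9 m, y 5398262.3 m

Web Mercator is spherical with R = a = 6378137 m.
x = R·λ = 6378137 × 1.577261026 = 10059986.911 m.
y = R·ln tan(π/4 + φ/2) = 6378137 × 0.846369767 = 5398262.325 m.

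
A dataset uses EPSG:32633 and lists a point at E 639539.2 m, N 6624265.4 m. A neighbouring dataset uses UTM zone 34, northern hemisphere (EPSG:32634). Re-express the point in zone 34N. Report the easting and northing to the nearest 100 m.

UTM 33N → geographic: φ = 59.73279978°, λ = 17.48210002°.
UTM 34N (λ₀ = 21°) forward: E = 302260.706 m, N = 6626899.796 m.

E 302300 m, N 6626900 m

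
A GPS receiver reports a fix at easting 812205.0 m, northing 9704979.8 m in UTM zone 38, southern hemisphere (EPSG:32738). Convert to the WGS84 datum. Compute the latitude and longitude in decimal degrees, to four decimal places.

lat -2.6659°, lon 47.8076°

Zone 38S: λ₀ = 45°, k₀ = 0.9996, false easting 500000 m, false northing 10000000 m.
Meridian distance M = (N − FN)/k₀ = -295138.3 m.
Inverse transverse Mercator on WGS84 gives φ = -2.66590013°, λ = 47.80760004°.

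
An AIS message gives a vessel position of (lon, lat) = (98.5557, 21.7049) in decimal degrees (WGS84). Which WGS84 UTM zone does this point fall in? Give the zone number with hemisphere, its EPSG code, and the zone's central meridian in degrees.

Zone 47N (EPSG:32647), central meridian 99°

UTM zone = ⌊(λ + 180)/6⌋ + 1; 98.5557° ∈ [96°, 102°) → zone 47.
Hemisphere: N (φ ≥ 0).
Central meridian λ₀ = 6×47 − 183 = 99°.
EPSG code: 32647.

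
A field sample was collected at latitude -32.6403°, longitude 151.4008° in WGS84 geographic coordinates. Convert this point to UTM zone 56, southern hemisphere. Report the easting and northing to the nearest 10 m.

Zone 56 central meridian λ₀ = 6×56 − 183 = 153°; Δλ = -1.5992°.
Transverse Mercator on WGS84 with k₀ = 0.9996 gives E = 349997.957 m, N = 6387459.015 m.

E 350000 m, N 6387460 m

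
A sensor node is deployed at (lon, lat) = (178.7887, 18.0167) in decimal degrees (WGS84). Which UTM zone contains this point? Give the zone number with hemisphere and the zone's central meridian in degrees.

Zone 60N, central meridian 177°

UTM zone = ⌊(λ + 180)/6⌋ + 1; 178.7887° ∈ [174°, 180°) → zone 60.
Hemisphere: N (φ ≥ 0).
Central meridian λ₀ = 6×60 − 183 = 177°.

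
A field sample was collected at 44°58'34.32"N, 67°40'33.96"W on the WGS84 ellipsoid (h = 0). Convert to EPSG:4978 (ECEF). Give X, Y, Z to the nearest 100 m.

WGS84: a = 6378137 m, e² = 0.006694380; N(φ) = a/√(1−e²sin²φ) = 6388829.377 m.
X = (N+h)·cosφ·cosλ = 1716681.289 m; Y = (N+h)·cosφ·sinλ = -4180733.276 m; Z = (N(1−e²)+h)·sinφ = 4485477.772 m.

X 1716700 m, Y -4180700 m, Z 4485500 m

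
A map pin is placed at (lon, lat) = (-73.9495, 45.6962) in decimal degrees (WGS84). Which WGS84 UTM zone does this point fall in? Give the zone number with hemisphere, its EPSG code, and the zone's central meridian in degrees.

UTM zone = ⌊(λ + 180)/6⌋ + 1; -73.9495° ∈ [-78°, -72°) → zone 18.
Hemisphere: N (φ ≥ 0).
Central meridian λ₀ = 6×18 − 183 = -75°.
EPSG code: 32618.

Zone 18N (EPSG:32618), central meridian -75°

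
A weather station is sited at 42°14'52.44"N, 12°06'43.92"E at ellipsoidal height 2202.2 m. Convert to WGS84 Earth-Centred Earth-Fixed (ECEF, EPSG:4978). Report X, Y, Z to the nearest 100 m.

X 4624900 m, Y 992500 m, Z 4267500 m

WGS84: a = 6378137 m, e² = 0.006694380; N(φ) = a/√(1−e²sin²φ) = 6387809.500 m.
X = (N+h)·cosφ·cosλ = 4624859.889 m; Y = (N+h)·cosφ·sinλ = 992514.129 m; Z = (N(1−e²)+h)·sinφ = 4267507.525 m.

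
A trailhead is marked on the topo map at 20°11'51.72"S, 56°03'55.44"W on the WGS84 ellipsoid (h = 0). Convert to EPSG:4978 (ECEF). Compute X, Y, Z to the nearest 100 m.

X 3343000 m, Y -4968400 m, Z -2188300 m

WGS84: a = 6378137 m, e² = 0.006694380; N(φ) = a/√(1−e²sin²φ) = 6380683.409 m.
X = (N+h)·cosφ·cosλ = 3342954.489 m; Y = (N+h)·cosφ·sinλ = -4968357.414 m; Z = (N(1−e²)+h)·sinφ = -2188250.398 m.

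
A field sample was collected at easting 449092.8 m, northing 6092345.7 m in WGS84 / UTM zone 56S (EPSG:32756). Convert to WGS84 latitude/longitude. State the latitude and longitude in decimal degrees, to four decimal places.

lat -35.3108°, lon 152.4400°

Zone 56S: λ₀ = 153°, k₀ = 0.9996, false easting 500000 m, false northing 10000000 m.
Meridian distance M = (N − FN)/k₀ = -3909218.0 m.
Inverse transverse Mercator on WGS84 gives φ = -35.31080011°, λ = 152.44000027°.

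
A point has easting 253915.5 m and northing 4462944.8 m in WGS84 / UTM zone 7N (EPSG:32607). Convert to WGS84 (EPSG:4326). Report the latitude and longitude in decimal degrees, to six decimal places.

Zone 7N: λ₀ = -141°, k₀ = 0.9996, false easting 500000 m.
Meridian distance M = (N − FN)/k₀ = 4464730.7 m.
Inverse transverse Mercator on WGS84 gives φ = 40.28079968°, λ = -143.89460000°.

lat 40.280800°, lon -143.894600°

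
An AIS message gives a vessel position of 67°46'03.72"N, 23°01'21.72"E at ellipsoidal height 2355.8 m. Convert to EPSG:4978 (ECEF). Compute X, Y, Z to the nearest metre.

WGS84: a = 6378137 m, e² = 0.006694380; N(φ) = a/√(1−e²sin²φ) = 6396508.646 m.
X = (N+h)·cosφ·cosλ = 2228251.498 m; Y = (N+h)·cosφ·sinλ = 946878.695 m; Z = (N(1−e²)+h)·sinφ = 5883519.177 m.

X 2228251 m, Y 946879 m, Z 5883519 m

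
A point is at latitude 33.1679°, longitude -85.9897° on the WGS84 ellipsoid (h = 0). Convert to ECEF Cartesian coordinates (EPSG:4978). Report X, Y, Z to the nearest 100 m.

WGS84: a = 6378137 m, e² = 0.006694380; N(φ) = a/√(1−e²sin²φ) = 6384536.586 m.
X = (N+h)·cosφ·cosλ = 373758.624 m; Y = (N+h)·cosφ·sinλ = -5331224.561 m; Z = (N(1−e²)+h)·sinφ = 3469560.735 m.

X 373800 m, Y -5331200 m, Z 3469600 m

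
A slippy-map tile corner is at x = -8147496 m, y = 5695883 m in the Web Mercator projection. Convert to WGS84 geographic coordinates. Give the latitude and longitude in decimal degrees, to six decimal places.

lat 45.470401°, lon -73.190202°

R = 6378137 m. λ = x/R = -73.19020184°.
φ = 2·arctan(exp(y/R)) − 90° = 2·arctan(2.44253) − 90° = 45.47040095°.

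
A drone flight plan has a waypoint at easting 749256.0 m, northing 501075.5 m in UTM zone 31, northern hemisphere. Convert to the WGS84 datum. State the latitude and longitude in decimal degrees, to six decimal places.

lat 4.529800°, lon 5.246400°

Zone 31N: λ₀ = 3°, k₀ = 0.9996, false easting 500000 m.
Meridian distance M = (N − FN)/k₀ = 501276.0 m.
Inverse transverse Mercator on WGS84 gives φ = 4.52979979°, λ = 5.24640025°.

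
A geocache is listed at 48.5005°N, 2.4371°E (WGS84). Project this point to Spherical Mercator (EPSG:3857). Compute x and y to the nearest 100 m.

Web Mercator is spherical with R = a = 6378137 m.
x = R·λ = 6378137 × 0.042535419 = 271296.731 m.
y = R·ln tan(π/4 + φ/2) = 6378137 × 0.970585582 = 6190527.809 m.

x 271300 m, y 6190500 m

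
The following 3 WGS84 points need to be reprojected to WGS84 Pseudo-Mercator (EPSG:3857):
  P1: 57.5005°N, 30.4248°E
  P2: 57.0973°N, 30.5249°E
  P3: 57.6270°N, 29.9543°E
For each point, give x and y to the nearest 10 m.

Web Mercator: x = R·λ, y = R·ln tan(π/4+φ/2), R = 6378137 m.
P1 (57.5005°, 30.4248°) → (3386873.243, 7863112.103) m.
P2 (57.0973°, 30.5249°) → (3398016.325, 7780032.006) m.
P3 (57.6270°, 29.9543°) → (3334497.423, 7889366.689) m.

P1: x 3386870 m, y 7863110 m; P2: x 3398020 m, y 7780030 m; P3: x 3334500 m, y 7889370 m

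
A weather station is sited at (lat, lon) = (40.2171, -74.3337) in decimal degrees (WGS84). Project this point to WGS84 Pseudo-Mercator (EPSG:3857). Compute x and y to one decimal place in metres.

Web Mercator is spherical with R = a = 6378137 m.
x = R·λ = 6378137 × -1.297367810 = -8274789.633 m.
y = R·ln tan(π/4 + φ/2) = 6378137 × 0.767863876 = 4897540.995 m.

x -8274789.6 m, y 4897541.0 m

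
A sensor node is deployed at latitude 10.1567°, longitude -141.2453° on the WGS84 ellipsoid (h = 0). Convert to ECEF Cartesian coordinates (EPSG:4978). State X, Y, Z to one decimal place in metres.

X -4896447.3 m, Y -3930474.9 m, Z 1117313.4 m

WGS84: a = 6378137 m, e² = 0.006694380; N(φ) = a/√(1−e²sin²φ) = 6378800.970 m.
X = (N+h)·cosφ·cosλ = -4896447.303 m; Y = (N+h)·cosφ·sinλ = -3930474.859 m; Z = (N(1−e²)+h)·sinφ = 1117313.413 m.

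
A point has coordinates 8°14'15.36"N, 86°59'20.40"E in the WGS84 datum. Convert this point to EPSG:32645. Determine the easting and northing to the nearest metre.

E 498789 m, N 910565 m

Zone 45 central meridian λ₀ = 6×45 − 183 = 87°; Δλ = -0.0110°.
Transverse Mercator on WGS84 with k₀ = 0.9996 gives E = 498788.521 m, N = 910565.068 m.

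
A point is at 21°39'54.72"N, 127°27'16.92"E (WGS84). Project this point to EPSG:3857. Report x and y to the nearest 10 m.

x 14188190 m, y 2471380 m

Web Mercator is spherical with R = a = 6378137 m.
x = R·λ = 6378137 × 2.224504162 = 14188192.303 m.
y = R·ln tan(π/4 + φ/2) = 6378137 × 0.387476099 = 2471375.645 m.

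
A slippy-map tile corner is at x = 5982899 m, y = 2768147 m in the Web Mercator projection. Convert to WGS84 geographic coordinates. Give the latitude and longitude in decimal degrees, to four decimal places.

lat 24.1209°, lon 53.7453°

R = 6378137 m. λ = x/R = 53.74529615°.
φ = 2·arctan(exp(y/R)) − 90° = 2·arctan(1.54343) − 90° = 24.12089806°.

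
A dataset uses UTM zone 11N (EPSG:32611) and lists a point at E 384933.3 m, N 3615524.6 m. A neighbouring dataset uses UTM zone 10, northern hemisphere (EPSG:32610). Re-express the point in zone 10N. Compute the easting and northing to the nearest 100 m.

UTM 11N → geographic: φ = 32.67140044°, λ = -118.22720025°.
UTM 10N (λ₀ = -123°) forward: E = 947717.901 m, N = 3624939.956 m.

E 947700 m, N 3624900 m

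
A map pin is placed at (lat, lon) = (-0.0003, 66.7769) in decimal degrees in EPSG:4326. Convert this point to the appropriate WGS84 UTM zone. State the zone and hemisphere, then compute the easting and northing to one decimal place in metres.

Zone 42S: E 252562.1 m, N 9999966.8 m

Longitude 66.7769° lies in the 6° band [66°, 72°), giving zone 42; latitude is south of the equator, so 42S.
Zone 42 central meridian λ₀ = 6×42 − 183 = 69°; Δλ = -2.2231°.
Transverse Mercator on WGS84 with k₀ = 0.9996 gives E = 252562.118 m, N = 9999966.816 m.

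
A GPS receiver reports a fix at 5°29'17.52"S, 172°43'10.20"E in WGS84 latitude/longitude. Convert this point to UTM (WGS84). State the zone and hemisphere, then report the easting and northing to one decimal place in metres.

Longitude 172.7195° lies in the 6° band [168°, 174°), giving zone 59; latitude is south of the equator, so 59S.
Zone 59 central meridian λ₀ = 6×59 − 183 = 171°; Δλ = +1.7195°.
Transverse Mercator on WGS84 with k₀ = 0.9996 gives E = 690494.287 m, N = 9393096.958 m.

Zone 59S: E 690494.3 m, N 9393097.0 m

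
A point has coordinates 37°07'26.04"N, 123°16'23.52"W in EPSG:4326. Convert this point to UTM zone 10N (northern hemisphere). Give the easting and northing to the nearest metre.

Zone 10 central meridian λ₀ = 6×10 − 183 = -123°; Δλ = -0.2732°.
Transverse Mercator on WGS84 with k₀ = 0.9996 gives E = 475731.212 m, N = 4108652.065 m.

E 475731 m, N 4108652 m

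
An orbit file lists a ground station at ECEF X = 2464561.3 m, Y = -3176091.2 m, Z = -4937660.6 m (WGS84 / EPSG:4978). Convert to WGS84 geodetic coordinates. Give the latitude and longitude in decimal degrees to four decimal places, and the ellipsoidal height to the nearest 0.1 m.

lat -51.0364°, lon -52.1895°, h 2017.4 m

λ = atan2(Y, X) = -52.18949952°; p = √(X²+Y²) = 4020151.5 m.
Bowring's method on WGS84 (a = 6378137 m, b = 6356752.314 m) gives φ = -51.03639962°, h = 2017.380 m.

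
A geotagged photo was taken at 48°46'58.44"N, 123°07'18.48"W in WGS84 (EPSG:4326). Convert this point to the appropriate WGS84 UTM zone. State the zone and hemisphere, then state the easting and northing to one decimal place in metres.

Zone 10N: E 491052.6 m, N 5403329.4 m

Longitude -123.1218° lies in the 6° band [-126°, -120°), giving zone 10; latitude is north of the equator, so 10N.
Zone 10 central meridian λ₀ = 6×10 − 183 = -123°; Δλ = -0.1218°.
Transverse Mercator on WGS84 with k₀ = 0.9996 gives E = 491052.586 m, N = 5403329.415 m.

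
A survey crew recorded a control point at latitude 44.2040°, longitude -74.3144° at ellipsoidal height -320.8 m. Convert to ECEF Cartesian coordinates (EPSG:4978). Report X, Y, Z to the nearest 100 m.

X 1238100 m, Y -4408900 m, Z 4424100 m

WGS84: a = 6378137 m, e² = 0.006694380; N(φ) = a/√(1−e²sin²φ) = 6388540.258 m.
X = (N+h)·cosφ·cosλ = 1238098.946 m; Y = (N+h)·cosφ·sinλ = -4408930.588 m; Z = (N(1−e²)+h)·sinφ = 4424145.373 m.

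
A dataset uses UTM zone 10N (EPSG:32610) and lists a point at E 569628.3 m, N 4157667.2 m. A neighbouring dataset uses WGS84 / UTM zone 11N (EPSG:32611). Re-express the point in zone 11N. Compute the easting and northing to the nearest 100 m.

UTM 10N → geographic: φ = 37.56340000°, λ = -122.21160047°.
UTM 11N (λ₀ = -117°) forward: E = 39571.972 m, N = 4170161.148 m.

E 39600 m, N 4170200 m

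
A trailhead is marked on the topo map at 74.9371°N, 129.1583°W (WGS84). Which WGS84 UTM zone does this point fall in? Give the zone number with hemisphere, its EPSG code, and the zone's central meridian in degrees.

Zone 9N (EPSG:32609), central meridian -129°

UTM zone = ⌊(λ + 180)/6⌋ + 1; -129.1583° ∈ [-132°, -126°) → zone 9.
Hemisphere: N (φ ≥ 0).
Central meridian λ₀ = 6×9 − 183 = -129°.
EPSG code: 32609.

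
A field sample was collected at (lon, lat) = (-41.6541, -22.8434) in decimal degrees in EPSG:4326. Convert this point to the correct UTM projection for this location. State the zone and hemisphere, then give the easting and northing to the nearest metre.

Longitude -41.6541° lies in the 6° band [-42°, -36°), giving zone 24; latitude is south of the equator, so 24S.
Zone 24 central meridian λ₀ = 6×24 − 183 = -39°; Δλ = -2.6541°.
Transverse Mercator on WGS84 with k₀ = 0.9996 gives E = 227622.504 m, N = 7471365.341 m.

Zone 24S: E 227623 m, N 7471365 m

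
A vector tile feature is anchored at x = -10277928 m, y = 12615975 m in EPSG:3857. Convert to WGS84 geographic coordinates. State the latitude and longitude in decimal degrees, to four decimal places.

R = 6378137 m. λ = x/R = -92.32819811°.
φ = 2·arctan(exp(y/R)) − 90° = 2·arctan(7.22829) − 90° = 74.24680018°.

lat 74.2468°, lon -92.3282°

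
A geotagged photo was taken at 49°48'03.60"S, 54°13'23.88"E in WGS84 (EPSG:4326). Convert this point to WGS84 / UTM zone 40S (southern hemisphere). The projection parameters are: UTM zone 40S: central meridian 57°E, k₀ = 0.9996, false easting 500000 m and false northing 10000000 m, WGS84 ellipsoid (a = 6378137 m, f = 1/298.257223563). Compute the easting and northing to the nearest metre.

E 300195 m, N 4479795 m

Zone 40 central meridian λ₀ = 6×40 − 183 = 57°; Δλ = -2.7767°.
Transverse Mercator on WGS84 with k₀ = 0.9996 gives E = 300194.823 m, N = 4479795.313 m.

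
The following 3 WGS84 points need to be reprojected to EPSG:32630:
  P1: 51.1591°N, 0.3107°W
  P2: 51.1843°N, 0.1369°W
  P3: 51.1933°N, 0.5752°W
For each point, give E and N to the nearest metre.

UTM zone 30N: λ₀ = -3°, k₀ = 0.9996.
P1 (51.1591°, -0.3107°) → (688046.314, 5670956.166) m.
P2 (51.1843°, -0.1369°) → (700087.840, 5674216.768) m.
P3 (51.1933°, -0.5752°) → (669428.475, 5674115.480) m.

P1: E 688046 m, N 5670956 m; P2: E 700088 m, N 5674217 m; P3: E 669428 m, N 5674115 m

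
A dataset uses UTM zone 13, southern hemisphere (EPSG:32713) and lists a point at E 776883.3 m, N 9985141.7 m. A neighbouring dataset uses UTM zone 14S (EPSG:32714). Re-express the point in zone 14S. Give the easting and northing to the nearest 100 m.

UTM 13S → geographic: φ = -0.13430018°, λ = -102.51249996°.
UTM 14S (λ₀ = -99°) forward: E = 108901.060 m, N = 9985127.668 m.

E 108900 m, N 9985100 m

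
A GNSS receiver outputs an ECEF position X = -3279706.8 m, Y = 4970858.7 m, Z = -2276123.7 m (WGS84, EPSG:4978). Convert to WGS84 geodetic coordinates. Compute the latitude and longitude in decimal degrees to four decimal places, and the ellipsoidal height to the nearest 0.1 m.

lat -21.0455°, lon 123.4163°, h 73.3 m

λ = atan2(Y, X) = 123.41630015°; p = √(X²+Y²) = 5955326.4 m.
Bowring's method on WGS84 (a = 6378137 m, b = 6356752.314 m) gives φ = -21.04550019°, h = 73.343 m.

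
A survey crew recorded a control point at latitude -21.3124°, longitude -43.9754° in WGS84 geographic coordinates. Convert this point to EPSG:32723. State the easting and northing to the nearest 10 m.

E 606270 m, N 7642930 m

Zone 23 central meridian λ₀ = 6×23 − 183 = -45°; Δλ = +1.0246°.
Transverse Mercator on WGS84 with k₀ = 0.9996 gives E = 606266.511 m, N = 7642932.196 m.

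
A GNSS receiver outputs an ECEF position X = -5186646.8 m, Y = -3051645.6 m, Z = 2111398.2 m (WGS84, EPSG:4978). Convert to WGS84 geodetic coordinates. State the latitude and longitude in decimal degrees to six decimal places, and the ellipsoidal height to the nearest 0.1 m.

lat 19.454400°, lon -149.528900°, h 1665.9 m

λ = atan2(Y, X) = -149.52890013°; p = √(X²+Y²) = 6017794.1 m.
Bowring's method on WGS84 (a = 6378137 m, b = 6356752.314 m) gives φ = 19.45440014°, h = 1665.901 m.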